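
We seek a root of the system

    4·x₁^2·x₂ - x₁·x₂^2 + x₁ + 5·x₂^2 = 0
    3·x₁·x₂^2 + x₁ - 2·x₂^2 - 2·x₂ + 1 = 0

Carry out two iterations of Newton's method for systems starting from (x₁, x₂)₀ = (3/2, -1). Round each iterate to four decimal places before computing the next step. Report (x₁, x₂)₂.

(-1.5166, -0.2624)

At (3/2, -1): F = (-4.0000, 7.0000).
Jacobian J = [[8·x₁·x₂ - x₂^2 + 1, 4·x₁^2 - 2·x₁·x₂ + 10·x₂], [3·x₂^2 + 1, 6·x₁·x₂ - 4·x₂ - 2]].
At the point, J = [[-12.0000, 2.0000], [4.0000, -7.0000]] (det J = 76.0000).
Solving J·Δ = −F gives Δ = (-0.1842, 0.8947).
Then the next iterate is (x₁, x₂)₁ = (1.3158, -0.1053).
Round to (1.3158, -0.1053) and repeat: F = (0.627415, 2.547993), J = [[-0.119518, 6.149426], [1.033264, -2.410122]].
Δ = (-2.8324, -0.1571), so (x₁, x₂)₂ = (-1.5166, -0.2624).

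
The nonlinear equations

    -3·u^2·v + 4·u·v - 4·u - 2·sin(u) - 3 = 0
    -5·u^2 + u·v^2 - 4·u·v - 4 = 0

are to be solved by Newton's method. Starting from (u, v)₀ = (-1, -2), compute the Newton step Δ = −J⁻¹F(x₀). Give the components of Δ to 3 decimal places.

(-0.290, 3.423)

At (-1, -2): F = (16.68294, -21.000).
Jacobian J = [[-6·u·v + 4·v - 2·cos(u) - 4, -3·u^2 + 4·u], [-10·u + v^2 - 4·v, 2·u·v - 4·u]].
At the point, J = [[-25.08060, -7.000], [22.000, 8.000]] (det J = -46.64484).
Solving J·Δ = −F gives Δ = (-0.290, 3.423).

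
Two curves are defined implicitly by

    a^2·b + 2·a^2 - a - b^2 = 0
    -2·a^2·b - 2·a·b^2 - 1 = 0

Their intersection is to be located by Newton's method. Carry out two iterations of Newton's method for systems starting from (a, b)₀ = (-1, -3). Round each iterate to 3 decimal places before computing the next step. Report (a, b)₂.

At (-1, -3): F = (-9.000, 23.000).
Jacobian J = [[2·a·b + 4·a - 1, a^2 - 2·b], [-4·a·b - 2·b^2, -2·a^2 - 4·a·b]].
At the point, J = [[1.000, 7.000], [-30.000, -14.000]] (det J = 196.000).
Solving J·Δ = −F gives Δ = (0.179, 1.260).
Then the next iterate is (a, b)₁ = (-0.821, -1.740).
Round to (-0.821, -1.740) and repeat: F = (-2.03135, 6.31698), J = [[-1.42692, 4.15404], [-11.76936, -7.06224]].
Δ = (0.202, 0.558), so (a, b)₂ = (-0.619, -1.182).

(-0.619, -1.182)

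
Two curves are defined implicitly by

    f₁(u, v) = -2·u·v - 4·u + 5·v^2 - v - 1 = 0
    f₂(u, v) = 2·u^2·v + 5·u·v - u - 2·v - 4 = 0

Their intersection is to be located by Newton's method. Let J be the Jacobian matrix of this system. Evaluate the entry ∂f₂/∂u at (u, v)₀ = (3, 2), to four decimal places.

∂f₂/∂u = 4·u·v + 5·v - 1.
At (3, 2) this is 33.0000.

33.0000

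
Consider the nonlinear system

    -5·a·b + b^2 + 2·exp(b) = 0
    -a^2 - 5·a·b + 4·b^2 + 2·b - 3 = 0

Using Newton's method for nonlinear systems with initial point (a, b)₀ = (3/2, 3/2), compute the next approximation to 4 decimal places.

At (3/2, 3/2): F = (-0.036622, -4.5000).
Jacobian J = [[-5·b, -5·a + 2·b + 2·exp(b)], [-2·a - 5·b, -5·a + 8·b + 2]].
At the point, J = [[-7.5000, 4.463378], [-10.5000, 6.5000]] (det J = -1.884530).
Solving J·Δ = −F gives Δ = (10.5316, 17.7049).
Then the next iterate is (a, b)₁ = (12.0316, 19.2049).

(12.0316, 19.2049)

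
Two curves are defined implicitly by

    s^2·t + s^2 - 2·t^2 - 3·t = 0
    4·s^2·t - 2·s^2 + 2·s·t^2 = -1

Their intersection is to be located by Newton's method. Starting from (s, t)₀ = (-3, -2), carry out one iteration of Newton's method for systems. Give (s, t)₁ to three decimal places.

(-1.443, -1.882)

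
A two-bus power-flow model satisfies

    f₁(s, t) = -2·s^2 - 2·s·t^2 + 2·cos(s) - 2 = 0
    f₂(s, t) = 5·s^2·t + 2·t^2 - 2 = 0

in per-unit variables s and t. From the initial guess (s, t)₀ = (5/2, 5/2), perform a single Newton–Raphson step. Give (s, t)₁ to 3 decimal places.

(2.052, 1.031)

At (5/2, 5/2): F = (-47.35229, 88.625).
Jacobian J = [[-4·s - 2·t^2 - 2·sin(s), -4·s·t], [10·s·t, 5·s^2 + 4·t]].
At the point, J = [[-23.69694, -25.000], [62.500, 41.250]] (det J = 585.00105).
Solving J·Δ = −F gives Δ = (-0.448, -1.469).
Then the next iterate is (s, t)₁ = (2.052, 1.031).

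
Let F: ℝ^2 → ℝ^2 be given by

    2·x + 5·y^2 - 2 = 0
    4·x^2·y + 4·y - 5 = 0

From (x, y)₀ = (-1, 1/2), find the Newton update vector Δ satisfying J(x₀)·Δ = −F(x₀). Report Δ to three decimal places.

(0.472, 0.361)

At (-1, 1/2): F = (-2.750, -1.000).
Jacobian J = [[2, 10·y], [8·x·y, 4·x^2 + 4]].
At the point, J = [[2.000, 5.000], [-4.000, 8.000]] (det J = 36.000).
Solving J·Δ = −F gives Δ = (0.472, 0.361).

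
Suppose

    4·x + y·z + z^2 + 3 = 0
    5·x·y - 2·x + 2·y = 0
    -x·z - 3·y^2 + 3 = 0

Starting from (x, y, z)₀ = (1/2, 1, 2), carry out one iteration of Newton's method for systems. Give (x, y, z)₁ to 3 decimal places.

At (1/2, 1, 2): F = (11.000, 3.500, -1.000).
Jacobian J = [[4, z, y + 2·z], [5·y - 2, 5·x + 2, 0], [-z, -6·y, -x]].
At the point, J = [[4.000, 2.000, 5.000], [3.000, 4.500, 0.000], [-2.000, -6.000, -0.500]] (det J = -51.000).
Solving J·Δ = −F gives Δ = (-2.034, 0.578, -0.804).
Then the next iterate is (x, y, z)₁ = (-1.534, 1.578, 1.196).

(-1.534, 1.578, 1.196)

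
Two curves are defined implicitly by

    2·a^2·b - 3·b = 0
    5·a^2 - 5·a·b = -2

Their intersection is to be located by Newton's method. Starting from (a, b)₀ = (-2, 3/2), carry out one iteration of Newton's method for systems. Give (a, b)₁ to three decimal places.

At (-2, 3/2): F = (7.500, 37.000).
Jacobian J = [[4·a·b, 2·a^2 - 3], [10·a - 5·b, -5·a]].
At the point, J = [[-12.000, 5.000], [-27.500, 10.000]] (det J = 17.500).
Solving J·Δ = −F gives Δ = (6.286, 13.586).
Then the next iterate is (a, b)₁ = (4.286, 15.086).

(4.286, 15.086)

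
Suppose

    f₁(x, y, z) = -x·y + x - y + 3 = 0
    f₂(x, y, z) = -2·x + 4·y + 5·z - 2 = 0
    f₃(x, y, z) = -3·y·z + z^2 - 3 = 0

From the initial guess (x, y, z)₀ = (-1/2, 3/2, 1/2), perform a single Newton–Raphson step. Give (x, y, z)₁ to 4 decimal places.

(1.2778, 3.2222, -1.6667)

At (-1/2, 3/2, 1/2): F = (1.7500, 7.5000, -5.0000).
Jacobian J = [[-y + 1, -x - 1, 0], [-2, 4, 5], [0, -3·z, -3·y + 2·z]].
At the point, J = [[-0.5000, -0.5000, 0.0000], [-2.0000, 4.0000, 5.0000], [0.0000, -1.5000, -3.5000]] (det J = 6.7500).
Solving J·Δ = −F gives Δ = (1.7778, 1.7222, -2.1667).
Then the next iterate is (x, y, z)₁ = (1.2778, 3.2222, -1.6667).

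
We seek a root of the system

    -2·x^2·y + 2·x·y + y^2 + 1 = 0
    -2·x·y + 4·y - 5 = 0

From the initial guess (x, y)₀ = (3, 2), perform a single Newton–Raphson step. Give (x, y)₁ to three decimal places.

(7.250, -11.000)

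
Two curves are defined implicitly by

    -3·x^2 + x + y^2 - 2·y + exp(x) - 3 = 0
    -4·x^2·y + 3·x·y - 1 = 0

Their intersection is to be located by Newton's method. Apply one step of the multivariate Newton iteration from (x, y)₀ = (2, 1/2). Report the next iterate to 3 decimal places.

At (2, 1/2): F = (-6.36094, -6.000).
Jacobian J = [[-6·x + exp(x) + 1, 2·y - 2], [-8·x·y + 3·y, -4·x^2 + 3·x]].
At the point, J = [[-3.61094, -1.000], [-6.500, -10.000]] (det J = 29.60944).
Solving J·Δ = −F gives Δ = (-1.946, 0.665).
Then the next iterate is (x, y)₁ = (0.054, 1.165).

(0.054, 1.165)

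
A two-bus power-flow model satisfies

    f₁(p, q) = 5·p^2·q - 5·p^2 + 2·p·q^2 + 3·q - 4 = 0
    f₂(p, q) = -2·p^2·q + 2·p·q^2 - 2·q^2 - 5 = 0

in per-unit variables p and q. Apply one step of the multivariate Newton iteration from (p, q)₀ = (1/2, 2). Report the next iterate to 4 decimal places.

(1.0451, 0.2623)

At (1/2, 2): F = (7.2500, -10.0000).
Jacobian J = [[10·p·q - 10·p + 2·q^2, 5·p^2 + 4·p·q + 3], [-4·p·q + 2·q^2, -2·p^2 + 4·p·q - 4·q]].
At the point, J = [[13.0000, 8.2500], [4.0000, -4.5000]] (det J = -91.5000).
Solving J·Δ = −F gives Δ = (0.5451, -1.7377).
Then the next iterate is (p, q)₁ = (1.0451, 0.2623).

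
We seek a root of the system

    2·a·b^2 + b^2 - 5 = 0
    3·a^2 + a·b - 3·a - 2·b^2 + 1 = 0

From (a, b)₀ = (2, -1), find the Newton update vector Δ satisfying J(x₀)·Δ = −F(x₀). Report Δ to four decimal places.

(-0.3261, -0.0652)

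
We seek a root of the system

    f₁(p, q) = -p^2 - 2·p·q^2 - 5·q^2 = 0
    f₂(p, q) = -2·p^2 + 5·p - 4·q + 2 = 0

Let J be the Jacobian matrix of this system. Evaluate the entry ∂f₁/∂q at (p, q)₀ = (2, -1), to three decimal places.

∂f₁/∂q = -4·p·q - 10·q.
At (2, -1) this is 18.000.

18.000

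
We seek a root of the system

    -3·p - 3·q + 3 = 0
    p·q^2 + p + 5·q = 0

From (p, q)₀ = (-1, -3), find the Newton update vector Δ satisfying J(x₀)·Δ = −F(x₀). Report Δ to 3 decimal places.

(30.000, -25.000)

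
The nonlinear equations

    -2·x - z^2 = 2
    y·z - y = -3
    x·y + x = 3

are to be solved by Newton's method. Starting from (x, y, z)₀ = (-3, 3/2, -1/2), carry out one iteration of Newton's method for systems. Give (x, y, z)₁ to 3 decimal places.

(-3.214, -2.179, -4.679)

At (-3, 3/2, -1/2): F = (3.750, 0.750, -10.500).
Jacobian J = [[-2, 0, -2·z], [0, z - 1, y], [y + 1, x, 0]].
At the point, J = [[-2.000, 0.000, 1.000], [0.000, -1.500, 1.500], [2.500, -3.000, 0.000]] (det J = -5.250).
Solving J·Δ = −F gives Δ = (-0.214, -3.679, -4.179).
Then the next iterate is (x, y, z)₁ = (-3.214, -2.179, -4.679).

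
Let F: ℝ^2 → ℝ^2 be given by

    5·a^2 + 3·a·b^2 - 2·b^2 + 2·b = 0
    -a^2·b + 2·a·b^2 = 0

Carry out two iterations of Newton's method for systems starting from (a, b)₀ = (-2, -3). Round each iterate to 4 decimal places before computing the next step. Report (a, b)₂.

(-1.1353, -1.2515)

At (-2, -3): F = (-58.0000, -24.0000).
Jacobian J = [[10·a + 3·b^2, 6·a·b - 4·b + 2], [-2·a·b + 2·b^2, -a^2 + 4·a·b]].
At the point, J = [[7.0000, 50.0000], [6.0000, 20.0000]] (det J = -160.0000).
Solving J·Δ = −F gives Δ = (0.2500, 1.1250).
Then the next iterate is (a, b)₁ = (-1.7500, -1.8750).
Round to (-1.7500, -1.8750) and repeat: F = (-13.925781, -6.5625), J = [[-6.953125, 29.1875], [0.468750, 10.0625]].
Δ = (0.6147, 0.6235), so (a, b)₂ = (-1.1353, -1.2515).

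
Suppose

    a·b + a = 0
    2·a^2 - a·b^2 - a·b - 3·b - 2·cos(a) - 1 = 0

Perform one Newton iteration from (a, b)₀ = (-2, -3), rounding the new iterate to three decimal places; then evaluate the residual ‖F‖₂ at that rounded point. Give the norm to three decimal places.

7.974

At (-2, -3): F = (4.000, 28.83229).
Jacobian J = [[b + 1, a], [4·a - b^2 - b + 2·sin(a), -2·a·b - a - 3]].
At the point, J = [[-2.000, -2.000], [-15.81859, -13.000]] (det J = -5.63719).
Solving J·Δ = −F gives Δ = (1.005, 0.995).
Then the next iterate is (a, b)₁ = (-0.995, -2.005).
Re-evaluating at (-0.995, -2.005): F = (0.99997, 7.91099), so ‖F‖₂ = 7.974.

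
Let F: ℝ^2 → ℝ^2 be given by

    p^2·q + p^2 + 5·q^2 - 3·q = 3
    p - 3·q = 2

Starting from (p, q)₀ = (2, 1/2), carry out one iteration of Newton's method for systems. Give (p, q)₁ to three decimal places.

(2.031, 0.010)

At (2, 1/2): F = (2.750, -1.500).
Jacobian J = [[2·p·q + 2·p, p^2 + 10·q - 3], [1, -3]].
At the point, J = [[6.000, 6.000], [1.000, -3.000]] (det J = -24.000).
Solving J·Δ = −F gives Δ = (0.031, -0.490).
Then the next iterate is (p, q)₁ = (2.031, 0.010).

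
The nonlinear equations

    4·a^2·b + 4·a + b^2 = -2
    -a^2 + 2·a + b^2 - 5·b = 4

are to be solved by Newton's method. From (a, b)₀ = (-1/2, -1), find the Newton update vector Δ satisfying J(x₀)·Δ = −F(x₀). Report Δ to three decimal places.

(0.014, 0.113)

At (-1/2, -1): F = (0.000, 0.750).
Jacobian J = [[8·a·b + 4, 4·a^2 + 2·b], [-2·a + 2, 2·b - 5]].
At the point, J = [[8.000, -1.000], [3.000, -7.000]] (det J = -53.000).
Solving J·Δ = −F gives Δ = (0.014, 0.113).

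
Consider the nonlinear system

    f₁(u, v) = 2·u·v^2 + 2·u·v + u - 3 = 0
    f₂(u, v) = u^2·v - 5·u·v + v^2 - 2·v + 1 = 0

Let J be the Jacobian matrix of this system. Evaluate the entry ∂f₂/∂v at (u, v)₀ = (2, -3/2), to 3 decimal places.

-11.000

∂f₂/∂v = u^2 - 5·u + 2·v - 2.
At (2, -3/2) this is -11.000.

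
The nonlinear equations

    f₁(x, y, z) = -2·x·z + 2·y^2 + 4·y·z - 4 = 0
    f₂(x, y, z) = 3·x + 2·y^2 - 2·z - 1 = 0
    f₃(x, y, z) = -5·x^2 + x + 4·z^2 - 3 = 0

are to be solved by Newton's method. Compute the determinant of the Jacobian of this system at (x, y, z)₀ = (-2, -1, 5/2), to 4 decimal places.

J = [[-2·z, 4·y + 4·z, -2·x + 4·y], [3, 4·y, -2], [-10·x + 1, 0, 8·z]].
At the point, J = [[-5.0000, 6.0000, 0.0000], [3.0000, -4.0000, -2.0000], [21.0000, 0.0000, 20.0000]].
det J = -212.0000.

-212.0000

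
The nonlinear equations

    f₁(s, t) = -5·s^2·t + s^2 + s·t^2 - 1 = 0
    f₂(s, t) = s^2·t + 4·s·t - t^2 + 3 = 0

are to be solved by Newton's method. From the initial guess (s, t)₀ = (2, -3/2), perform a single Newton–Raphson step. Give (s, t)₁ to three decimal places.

(1.508, -0.744)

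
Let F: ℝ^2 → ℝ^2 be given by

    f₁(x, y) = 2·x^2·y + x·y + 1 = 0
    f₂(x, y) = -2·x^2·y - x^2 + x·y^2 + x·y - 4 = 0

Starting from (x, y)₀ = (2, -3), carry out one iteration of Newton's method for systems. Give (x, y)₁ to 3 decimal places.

(0.929, -2.991)

At (2, -3): F = (-29.000, 28.000).
Jacobian J = [[4·x·y + y, 2·x^2 + x], [-4·x·y - 2·x + y^2 + y, -2·x^2 + 2·x·y + x]].
At the point, J = [[-27.000, 10.000], [26.000, -18.000]] (det J = 226.000).
Solving J·Δ = −F gives Δ = (-1.071, 0.009).
Then the next iterate is (x, y)₁ = (0.929, -2.991).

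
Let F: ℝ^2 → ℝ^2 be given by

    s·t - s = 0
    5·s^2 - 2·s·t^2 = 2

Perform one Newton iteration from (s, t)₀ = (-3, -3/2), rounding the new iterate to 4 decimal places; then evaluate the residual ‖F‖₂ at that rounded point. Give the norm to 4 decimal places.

28.3190

At (-3, -3/2): F = (7.5000, 56.5000).
Jacobian J = [[t - 1, s], [10·s - 2·t^2, -4·s·t]].
At the point, J = [[-2.5000, -3.0000], [-34.5000, -18.0000]] (det J = -58.5000).
Solving J·Δ = −F gives Δ = (0.5897, 2.0085).
Then the next iterate is (s, t)₁ = (-2.4103, 0.5085).
Re-evaluating at (-2.4103, 0.5085): F = (1.184662, 28.294204), so ‖F‖₂ = 28.3190.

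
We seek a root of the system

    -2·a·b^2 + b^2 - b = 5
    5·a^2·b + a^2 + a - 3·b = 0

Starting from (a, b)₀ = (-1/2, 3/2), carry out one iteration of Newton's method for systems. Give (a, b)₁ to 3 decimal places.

At (-1/2, 3/2): F = (-2.000, -2.875).
Jacobian J = [[-2·b^2, -4·a·b + 2·b - 1], [10·a·b + 2·a + 1, 5·a^2 - 3]].
At the point, J = [[-4.500, 5.000], [-7.500, -1.750]] (det J = 45.375).
Solving J·Δ = −F gives Δ = (-0.394, 0.045).
Then the next iterate is (a, b)₁ = (-0.894, 1.545).

(-0.894, 1.545)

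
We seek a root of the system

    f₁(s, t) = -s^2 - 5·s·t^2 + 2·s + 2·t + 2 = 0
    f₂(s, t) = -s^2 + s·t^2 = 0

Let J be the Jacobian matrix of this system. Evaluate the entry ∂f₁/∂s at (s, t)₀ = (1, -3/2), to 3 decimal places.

∂f₁/∂s = -2·s - 5·t^2 + 2.
At (1, -3/2) this is -11.250.

-11.250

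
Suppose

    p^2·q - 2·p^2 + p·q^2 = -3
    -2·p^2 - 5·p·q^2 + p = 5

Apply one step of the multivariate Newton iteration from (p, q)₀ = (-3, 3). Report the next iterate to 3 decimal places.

At (-3, 3): F = (-15.000, 109.000).
Jacobian J = [[2·p·q - 4·p + q^2, p^2 + 2·p·q], [-4·p - 5·q^2 + 1, -10·p·q]].
At the point, J = [[3.000, -9.000], [-32.000, 90.000]] (det J = -18.000).
Solving J·Δ = −F gives Δ = (-20.500, -8.500).
Then the next iterate is (p, q)₁ = (-23.500, -5.500).

(-23.500, -5.500)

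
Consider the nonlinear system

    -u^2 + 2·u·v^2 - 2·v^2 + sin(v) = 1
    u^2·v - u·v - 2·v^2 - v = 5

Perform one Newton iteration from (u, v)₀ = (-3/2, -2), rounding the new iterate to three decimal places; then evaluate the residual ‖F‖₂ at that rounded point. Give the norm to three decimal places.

13.526

At (-3/2, -2): F = (-24.15930, -18.500).
Jacobian J = [[-2·u + 2·v^2, 4·u·v - 4·v + cos(v)], [2·u·v - v, u^2 - u - 4·v - 1]].
At the point, J = [[11.000, 19.58385], [8.000, 10.750]] (det J = -38.42083).
Solving J·Δ = −F gives Δ = (2.670, -0.266).
Then the next iterate is (u, v)₁ = (1.170, -2.266).
Re-evaluating at (1.170, -2.266): F = (-1.39101, -13.45422), so ‖F‖₂ = 13.526.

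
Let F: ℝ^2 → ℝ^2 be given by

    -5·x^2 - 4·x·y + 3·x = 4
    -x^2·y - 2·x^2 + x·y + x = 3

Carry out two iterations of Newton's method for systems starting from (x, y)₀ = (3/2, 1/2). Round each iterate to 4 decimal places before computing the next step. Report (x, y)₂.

At (3/2, 1/2): F = (-13.7500, -6.3750).
Jacobian J = [[-10·x - 4·y + 3, -4·x], [-2·x·y - 4·x + y + 1, -x^2 + x]].
At the point, J = [[-14.0000, -6.0000], [-6.0000, -0.7500]] (det J = -25.5000).
Solving J·Δ = −F gives Δ = (-1.0956, 0.2647).
Then the next iterate is (x, y)₁ = (0.4044, 0.7647).
Round to (0.4044, 0.7647) and repeat: F = (-4.841476, -2.738493), J = [[-4.1028, -1.6176], [-0.471389, 0.240861]].
Δ = (-3.1963, 5.1140), so (x, y)₂ = (-2.7919, 5.8787).

(-2.7919, 5.8787)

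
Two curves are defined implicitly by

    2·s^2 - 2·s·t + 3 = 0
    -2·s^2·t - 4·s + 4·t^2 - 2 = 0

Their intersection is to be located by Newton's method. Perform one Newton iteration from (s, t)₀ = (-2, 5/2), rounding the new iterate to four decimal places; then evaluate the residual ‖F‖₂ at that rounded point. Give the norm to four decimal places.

6.2079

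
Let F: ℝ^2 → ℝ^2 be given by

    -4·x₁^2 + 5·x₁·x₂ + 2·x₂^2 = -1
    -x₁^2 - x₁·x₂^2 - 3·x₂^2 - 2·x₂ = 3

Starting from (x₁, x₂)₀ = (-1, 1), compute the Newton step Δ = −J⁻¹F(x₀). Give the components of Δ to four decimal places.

At (-1, 1): F = (-6.0000, -8.0000).
Jacobian J = [[-8·x₁ + 5·x₂, 5·x₁ + 4·x₂], [-2·x₁ - x₂^2, -2·x₁·x₂ - 6·x₂ - 2]].
At the point, J = [[13.0000, -1.0000], [1.0000, -6.0000]] (det J = -77.0000).
Solving J·Δ = −F gives Δ = (0.3636, -1.2727).

(0.3636, -1.2727)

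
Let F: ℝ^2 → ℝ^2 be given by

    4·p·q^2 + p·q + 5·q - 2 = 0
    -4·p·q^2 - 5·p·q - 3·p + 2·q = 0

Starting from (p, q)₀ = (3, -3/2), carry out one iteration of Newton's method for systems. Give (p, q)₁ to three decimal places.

(6.505, -0.097)

At (3, -3/2): F = (13.000, -16.500).
Jacobian J = [[4·q^2 + q, 8·p·q + p + 5], [-4·q^2 - 5·q - 3, -8·p·q - 5·p + 2]].
At the point, J = [[7.500, -28.000], [-4.500, 23.000]] (det J = 46.500).
Solving J·Δ = −F gives Δ = (3.505, 1.403).
Then the next iterate is (p, q)₁ = (6.505, -0.097).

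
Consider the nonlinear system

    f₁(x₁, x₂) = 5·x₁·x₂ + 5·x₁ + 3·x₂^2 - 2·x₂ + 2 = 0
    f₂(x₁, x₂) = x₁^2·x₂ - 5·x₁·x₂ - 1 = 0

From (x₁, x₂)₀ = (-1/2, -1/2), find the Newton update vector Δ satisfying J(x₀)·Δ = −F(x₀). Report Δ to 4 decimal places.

At (-1/2, -1/2): F = (2.5000, -2.3750).
Jacobian J = [[5·x₂ + 5, 5·x₁ + 6·x₂ - 2], [2·x₁·x₂ - 5·x₂, x₁^2 - 5·x₁]].
At the point, J = [[2.5000, -7.5000], [3.0000, 2.7500]] (det J = 29.3750).
Solving J·Δ = −F gives Δ = (0.3723, 0.4574).

(0.3723, 0.4574)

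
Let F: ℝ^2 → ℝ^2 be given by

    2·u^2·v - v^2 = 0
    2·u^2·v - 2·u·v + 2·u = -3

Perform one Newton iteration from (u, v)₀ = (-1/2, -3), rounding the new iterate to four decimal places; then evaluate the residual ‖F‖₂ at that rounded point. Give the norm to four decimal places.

2.6112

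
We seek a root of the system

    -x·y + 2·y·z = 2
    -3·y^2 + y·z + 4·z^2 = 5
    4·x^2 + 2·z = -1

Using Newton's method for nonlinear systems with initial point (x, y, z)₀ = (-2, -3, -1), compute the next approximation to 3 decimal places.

At (-2, -3, -1): F = (-2.000, -25.000, 15.000).
Jacobian J = [[-y, -x + 2·z, 2·y], [0, -6·y + z, y + 8·z], [8·x, 0, 2]].
At the point, J = [[3.000, 0.000, -6.000], [0.000, 17.000, -11.000], [-16.000, 0.000, 2.000]] (det J = -1530.000).
Solving J·Δ = −F gives Δ = (0.956, 1.564, 0.144).
Then the next iterate is (x, y, z)₁ = (-1.044, -1.436, -0.856).

(-1.044, -1.436, -0.856)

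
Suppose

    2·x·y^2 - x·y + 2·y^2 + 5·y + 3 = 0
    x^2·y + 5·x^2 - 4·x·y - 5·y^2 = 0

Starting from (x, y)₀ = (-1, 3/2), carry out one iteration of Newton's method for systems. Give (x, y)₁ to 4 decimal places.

(0.5179, -1.2589)

At (-1, 3/2): F = (12.0000, 1.2500).
Jacobian J = [[2·y^2 - y, 4·x·y - x + 4·y + 5], [2·x·y + 10·x - 4·y, x^2 - 4·x - 10·y]].
At the point, J = [[3.0000, 6.0000], [-19.0000, -10.0000]] (det J = 84.0000).
Solving J·Δ = −F gives Δ = (1.5179, -2.7589).
Then the next iterate is (x, y)₁ = (0.5179, -1.2589).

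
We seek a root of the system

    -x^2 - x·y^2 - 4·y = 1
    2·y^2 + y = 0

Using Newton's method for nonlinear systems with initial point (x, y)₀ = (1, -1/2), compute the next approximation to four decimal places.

(0.8889, -0.5000)

At (1, -1/2): F = (-0.2500, 0.0000).
Jacobian J = [[-2·x - y^2, -2·x·y - 4], [0, 4·y + 1]].
At the point, J = [[-2.2500, -3.0000], [0.0000, -1.0000]] (det J = 2.2500).
Solving J·Δ = −F gives Δ = (-0.1111, 0.0000).
Then the next iterate is (x, y)₁ = (0.8889, -0.5000).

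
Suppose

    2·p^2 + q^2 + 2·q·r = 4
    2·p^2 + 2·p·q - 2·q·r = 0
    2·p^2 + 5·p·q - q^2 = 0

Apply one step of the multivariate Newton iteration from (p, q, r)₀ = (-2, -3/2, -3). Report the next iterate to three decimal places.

(-2.143, 1.781, -7.378)

At (-2, -3/2, -3): F = (15.250, 5.000, 20.750).
Jacobian J = [[4·p, 2·q + 2·r, 2·q], [4·p + 2·q, 2·p - 2·r, -2·q], [4·p + 5·q, 5·p - 2·q, 0]].
At the point, J = [[-8.000, -9.000, -3.000], [-11.000, 2.000, 3.000], [-15.500, -7.000, 0.000]] (det J = -73.500).
Solving J·Δ = −F gives Δ = (-0.143, 3.281, -4.378).
Then the next iterate is (p, q, r)₁ = (-2.143, 1.781, -7.378).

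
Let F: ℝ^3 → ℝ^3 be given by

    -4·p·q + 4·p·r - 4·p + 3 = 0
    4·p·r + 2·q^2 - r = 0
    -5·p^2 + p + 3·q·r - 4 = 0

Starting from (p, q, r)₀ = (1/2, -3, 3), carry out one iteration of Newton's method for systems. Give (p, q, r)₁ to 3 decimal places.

(0.189, -1.738, 0.872)

At (1/2, -3, 3): F = (13.000, 21.000, -31.750).
Jacobian J = [[-4·q + 4·r - 4, -4·p, 4·p], [4·r, 4·q, 4·p - 1], [-10·p + 1, 3·r, 3·q]].
At the point, J = [[20.000, -2.000, 2.000], [12.000, -12.000, 1.000], [-4.000, 9.000, -9.000]] (det J = 1892.000).
Solving J·Δ = −F gives Δ = (-0.311, 1.262, -2.128).
Then the next iterate is (p, q, r)₁ = (0.189, -1.738, 0.872).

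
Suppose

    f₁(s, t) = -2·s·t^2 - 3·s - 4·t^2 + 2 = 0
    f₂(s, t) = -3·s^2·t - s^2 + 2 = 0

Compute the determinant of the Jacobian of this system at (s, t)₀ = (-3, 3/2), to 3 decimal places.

4.500

J = [[-2·t^2 - 3, -4·s·t - 8·t], [-6·s·t - 2·s, -3·s^2]].
At the point, J = [[-7.500, 6.000], [33.000, -27.000]].
det J = 4.500.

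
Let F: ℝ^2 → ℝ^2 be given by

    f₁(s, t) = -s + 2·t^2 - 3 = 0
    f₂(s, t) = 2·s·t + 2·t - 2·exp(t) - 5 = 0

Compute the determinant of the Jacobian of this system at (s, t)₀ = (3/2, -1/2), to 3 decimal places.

-5.787

J = [[-1, 4·t], [2·t, 2·s - 2·exp(t) + 2]].
At the point, J = [[-1.000, -2.000], [-1.000, 3.78694]].
det J = -5.787.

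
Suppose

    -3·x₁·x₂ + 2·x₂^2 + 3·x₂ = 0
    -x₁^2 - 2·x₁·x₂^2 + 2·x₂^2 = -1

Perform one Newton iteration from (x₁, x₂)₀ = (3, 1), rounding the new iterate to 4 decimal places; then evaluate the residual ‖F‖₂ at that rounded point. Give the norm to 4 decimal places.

3.6401

At (3, 1): F = (-4.0000, -12.0000).
Jacobian J = [[-3·x₂, -3·x₁ + 4·x₂ + 3], [-2·x₁ - 2·x₂^2, -4·x₁·x₂ + 4·x₂]].
At the point, J = [[-3.0000, -2.0000], [-8.0000, -8.0000]] (det J = 8.0000).
Solving J·Δ = −F gives Δ = (-1.0000, -0.5000).
Then the next iterate is (x₁, x₂)₁ = (2.0000, 0.5000).
Re-evaluating at (2.0000, 0.5000): F = (-1.0000, -3.5000), so ‖F‖₂ = 3.6401.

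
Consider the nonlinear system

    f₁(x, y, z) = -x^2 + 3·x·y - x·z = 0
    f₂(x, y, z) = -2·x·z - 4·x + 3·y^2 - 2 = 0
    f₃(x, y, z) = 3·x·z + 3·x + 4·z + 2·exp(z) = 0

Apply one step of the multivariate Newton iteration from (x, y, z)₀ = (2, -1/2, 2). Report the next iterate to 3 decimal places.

(0.538, -0.866, 0.885)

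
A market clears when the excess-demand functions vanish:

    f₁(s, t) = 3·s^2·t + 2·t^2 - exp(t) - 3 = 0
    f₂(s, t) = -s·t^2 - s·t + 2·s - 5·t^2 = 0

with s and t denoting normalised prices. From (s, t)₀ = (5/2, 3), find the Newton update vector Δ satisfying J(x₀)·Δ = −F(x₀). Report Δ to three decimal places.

(-0.829, -1.299)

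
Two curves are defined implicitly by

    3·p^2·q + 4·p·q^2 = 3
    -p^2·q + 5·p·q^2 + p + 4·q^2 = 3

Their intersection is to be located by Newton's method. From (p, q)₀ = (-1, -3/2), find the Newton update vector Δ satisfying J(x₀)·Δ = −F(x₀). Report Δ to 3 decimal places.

At (-1, -3/2): F = (-16.500, -4.750).
Jacobian J = [[6·p·q + 4·q^2, 3·p^2 + 8·p·q], [-2·p·q + 5·q^2 + 1, -p^2 + 10·p·q + 8·q]].
At the point, J = [[18.000, 15.000], [9.250, 2.000]] (det J = -102.750).
Solving J·Δ = −F gives Δ = (0.372, 0.653).

(0.372, 0.653)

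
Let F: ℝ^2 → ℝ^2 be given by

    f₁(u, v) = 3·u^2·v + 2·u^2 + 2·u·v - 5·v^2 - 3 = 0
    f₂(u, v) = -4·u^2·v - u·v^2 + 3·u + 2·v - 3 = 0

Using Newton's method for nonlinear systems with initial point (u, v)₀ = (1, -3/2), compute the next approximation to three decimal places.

(0.868, -0.565)

At (1, -3/2): F = (-19.750, 0.750).
Jacobian J = [[6·u·v + 4·u + 2·v, 3·u^2 + 2·u - 10·v], [-8·u·v - v^2 + 3, -4·u^2 - 2·u·v + 2]].
At the point, J = [[-8.000, 20.000], [12.750, 1.000]] (det J = -263.000).
Solving J·Δ = −F gives Δ = (-0.132, 0.935).
Then the next iterate is (u, v)₁ = (0.868, -0.565).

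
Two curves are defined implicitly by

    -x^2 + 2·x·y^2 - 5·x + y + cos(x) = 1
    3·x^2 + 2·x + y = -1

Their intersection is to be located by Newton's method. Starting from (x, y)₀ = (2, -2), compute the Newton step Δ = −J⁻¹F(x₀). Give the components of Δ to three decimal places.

(-1.074, 0.042)

At (2, -2): F = (-1.41615, 15.000).
Jacobian J = [[-2·x + 2·y^2 - sin(x) - 5, 4·x·y + 1], [6·x + 2, 1]].
At the point, J = [[-1.90930, -15.000], [14.000, 1.000]] (det J = 208.09070).
Solving J·Δ = −F gives Δ = (-1.074, 0.042).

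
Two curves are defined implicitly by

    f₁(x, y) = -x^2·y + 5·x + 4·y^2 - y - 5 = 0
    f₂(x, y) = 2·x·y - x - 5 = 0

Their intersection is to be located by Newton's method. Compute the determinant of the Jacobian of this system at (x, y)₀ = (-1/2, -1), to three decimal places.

-31.750

J = [[-2·x·y + 5, -x^2 + 8·y - 1], [2·y - 1, 2·x]].
At the point, J = [[4.000, -9.250], [-3.000, -1.000]].
det J = -31.750.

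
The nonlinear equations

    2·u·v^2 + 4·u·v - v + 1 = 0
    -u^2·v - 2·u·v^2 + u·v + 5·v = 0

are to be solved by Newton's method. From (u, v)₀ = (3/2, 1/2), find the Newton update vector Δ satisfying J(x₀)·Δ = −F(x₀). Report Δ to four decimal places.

(0.3760, -0.6488)

At (3/2, 1/2): F = (4.2500, 1.3750).
Jacobian J = [[2·v^2 + 4·v, 4·u·v + 4·u - 1], [-2·u·v - 2·v^2 + v, -u^2 - 4·u·v + u + 5]].
At the point, J = [[2.5000, 8.0000], [-1.5000, 1.2500]] (det J = 15.1250).
Solving J·Δ = −F gives Δ = (0.3760, -0.6488).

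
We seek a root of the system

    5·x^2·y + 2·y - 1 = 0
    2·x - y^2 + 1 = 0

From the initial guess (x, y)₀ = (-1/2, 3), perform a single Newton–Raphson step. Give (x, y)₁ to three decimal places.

At (-1/2, 3): F = (8.750, -9.000).
Jacobian J = [[10·x·y, 5·x^2 + 2], [2, -2·y]].
At the point, J = [[-15.000, 3.250], [2.000, -6.000]] (det J = 83.500).
Solving J·Δ = −F gives Δ = (0.278, -1.407).
Then the next iterate is (x, y)₁ = (-0.222, 1.593).

(-0.222, 1.593)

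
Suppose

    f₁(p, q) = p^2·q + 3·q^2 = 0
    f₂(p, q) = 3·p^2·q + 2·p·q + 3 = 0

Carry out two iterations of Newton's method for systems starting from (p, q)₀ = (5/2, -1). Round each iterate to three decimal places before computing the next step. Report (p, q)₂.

At (5/2, -1): F = (-3.250, -20.750).
Jacobian J = [[2·p·q, p^2 + 6·q], [6·p·q + 2·q, 3·p^2 + 2·p]].
At the point, J = [[-5.000, 0.250], [-17.000, 23.750]] (det J = -114.500).
Solving J·Δ = −F gives Δ = (-0.629, 0.424).
Then the next iterate is (p, q)₁ = (1.871, -0.576).
Round to (1.871, -0.576) and repeat: F = (-1.02104, -5.20450), J = [[-2.15539, 0.04464], [-7.61818, 14.24392]].
Δ = (-0.471, 0.113), so (p, q)₂ = (1.400, -0.463).

(1.400, -0.463)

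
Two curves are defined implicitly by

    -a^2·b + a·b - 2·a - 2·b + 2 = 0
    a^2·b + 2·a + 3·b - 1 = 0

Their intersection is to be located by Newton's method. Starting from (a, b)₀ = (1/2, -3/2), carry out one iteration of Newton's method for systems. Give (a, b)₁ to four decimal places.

(1.0778, -0.0889)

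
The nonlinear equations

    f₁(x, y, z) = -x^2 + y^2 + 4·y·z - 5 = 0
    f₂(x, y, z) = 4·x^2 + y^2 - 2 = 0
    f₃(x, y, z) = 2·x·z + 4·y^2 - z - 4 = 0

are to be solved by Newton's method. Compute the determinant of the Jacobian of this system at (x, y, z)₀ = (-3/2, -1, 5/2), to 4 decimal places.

-784.0000

J = [[-2·x, 2·y + 4·z, 4·y], [8·x, 2·y, 0], [2·z, 8·y, 2·x - 1]].
At the point, J = [[3.0000, 8.0000, -4.0000], [-12.0000, -2.0000, 0.0000], [5.0000, -8.0000, -4.0000]].
det J = -784.0000.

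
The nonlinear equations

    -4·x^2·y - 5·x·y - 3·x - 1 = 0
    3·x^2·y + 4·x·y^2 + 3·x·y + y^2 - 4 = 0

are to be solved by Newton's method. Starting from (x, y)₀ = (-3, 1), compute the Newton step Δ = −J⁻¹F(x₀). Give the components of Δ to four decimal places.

(0.3898, -0.3220)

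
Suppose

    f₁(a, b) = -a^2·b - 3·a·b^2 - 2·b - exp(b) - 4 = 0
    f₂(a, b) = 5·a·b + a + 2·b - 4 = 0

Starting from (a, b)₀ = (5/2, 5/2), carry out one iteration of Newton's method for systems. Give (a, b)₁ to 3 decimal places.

At (5/2, 5/2): F = (-83.68249, 34.750).
Jacobian J = [[-2·a·b - 3·b^2, -a^2 - 6·a·b - exp(b) - 2], [5·b + 1, 5·a + 2]].
At the point, J = [[-31.250, -57.93249], [13.500, 14.500]] (det J = 328.96367).
Solving J·Δ = −F gives Δ = (-2.431, -0.133).
Then the next iterate is (a, b)₁ = (0.069, 2.367).

(0.069, 2.367)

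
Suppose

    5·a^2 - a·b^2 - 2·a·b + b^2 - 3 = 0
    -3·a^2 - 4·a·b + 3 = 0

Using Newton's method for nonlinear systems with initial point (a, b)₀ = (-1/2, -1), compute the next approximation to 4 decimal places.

(-0.1667, -2.2917)

At (-1/2, -1): F = (-1.2500, 0.2500).
Jacobian J = [[10·a - b^2 - 2·b, -2·a·b - 2·a + 2·b], [-6·a - 4·b, -4·a]].
At the point, J = [[-4.0000, -2.0000], [7.0000, 2.0000]] (det J = 6.0000).
Solving J·Δ = −F gives Δ = (0.3333, -1.2917).
Then the next iterate is (a, b)₁ = (-0.1667, -2.2917).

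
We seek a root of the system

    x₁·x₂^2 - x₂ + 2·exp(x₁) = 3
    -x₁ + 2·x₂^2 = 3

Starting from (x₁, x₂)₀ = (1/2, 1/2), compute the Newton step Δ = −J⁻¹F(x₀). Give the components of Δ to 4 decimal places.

(0.2510, 1.6255)

At (1/2, 1/2): F = (-0.077557, -3.0000).
Jacobian J = [[x₂^2 + 2·exp(x₁), 2·x₁·x₂ - 1], [-1, 4·x₂]].
At the point, J = [[3.547443, -0.5000], [-1.0000, 2.0000]] (det J = 6.594885).
Solving J·Δ = −F gives Δ = (0.2510, 1.6255).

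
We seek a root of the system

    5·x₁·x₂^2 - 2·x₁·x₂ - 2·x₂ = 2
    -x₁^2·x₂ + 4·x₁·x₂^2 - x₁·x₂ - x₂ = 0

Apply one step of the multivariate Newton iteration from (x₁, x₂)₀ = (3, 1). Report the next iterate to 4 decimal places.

(2.2222, 0.8788)

At (3, 1): F = (5.0000, -1.0000).
Jacobian J = [[5·x₂^2 - 2·x₂, 10·x₁·x₂ - 2·x₁ - 2], [-2·x₁·x₂ + 4·x₂^2 - x₂, -x₁^2 + 8·x₁·x₂ - x₁ - 1]].
At the point, J = [[3.0000, 22.0000], [-3.0000, 11.0000]] (det J = 99.0000).
Solving J·Δ = −F gives Δ = (-0.7778, -0.1212).
Then the next iterate is (x₁, x₂)₁ = (2.2222, 0.8788).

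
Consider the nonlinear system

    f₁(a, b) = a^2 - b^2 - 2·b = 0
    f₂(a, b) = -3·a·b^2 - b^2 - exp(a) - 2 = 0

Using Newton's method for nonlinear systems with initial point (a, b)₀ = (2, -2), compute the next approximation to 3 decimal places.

(0.761, -1.522)

At (2, -2): F = (4.000, -37.38906).
Jacobian J = [[2·a, -2·b - 2], [-3·b^2 - exp(a), -6·a·b - 2·b]].
At the point, J = [[4.000, 2.000], [-19.38906, 28.000]] (det J = 150.77811).
Solving J·Δ = −F gives Δ = (-1.239, 0.478).
Then the next iterate is (a, b)₁ = (0.761, -1.522).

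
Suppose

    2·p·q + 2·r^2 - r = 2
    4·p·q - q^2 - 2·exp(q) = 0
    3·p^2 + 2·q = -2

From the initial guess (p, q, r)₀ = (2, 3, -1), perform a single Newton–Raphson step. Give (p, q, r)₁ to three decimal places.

At (2, 3, -1): F = (13.000, -25.17107, 20.000).
Jacobian J = [[2·q, 2·p, 4·r - 1], [4·q, 4·p - 2·q - 2·exp(q), 0], [6·p, 2, 0]].
At the point, J = [[6.000, 4.000, -5.000], [12.000, -38.17107, 0.000], [12.000, 2.000, 0.000]] (det J = -2410.26443).
Solving J·Δ = −F gives Δ = (-1.479, -1.124, -0.075).
Then the next iterate is (p, q, r)₁ = (0.521, 1.876, -1.075).

(0.521, 1.876, -1.075)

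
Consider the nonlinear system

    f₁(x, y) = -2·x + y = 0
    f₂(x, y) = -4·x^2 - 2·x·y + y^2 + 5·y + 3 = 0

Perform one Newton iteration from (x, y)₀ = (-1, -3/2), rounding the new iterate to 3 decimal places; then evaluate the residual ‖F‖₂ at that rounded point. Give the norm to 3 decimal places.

1.746

At (-1, -3/2): F = (0.500, -9.250).
Jacobian J = [[-2, 1], [-8·x - 2·y, -2·x + 2·y + 5]].
At the point, J = [[-2.000, 1.000], [11.000, 4.000]] (det J = -19.000).
Solving J·Δ = −F gives Δ = (0.592, 0.684).
Then the next iterate is (x, y)₁ = (-0.408, -0.816).
Re-evaluating at (-0.408, -0.816): F = (0.000, -1.74586), so ‖F‖₂ = 1.746.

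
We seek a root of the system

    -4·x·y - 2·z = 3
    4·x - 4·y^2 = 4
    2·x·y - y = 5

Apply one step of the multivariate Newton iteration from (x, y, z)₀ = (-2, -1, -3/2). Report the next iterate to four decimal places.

At (-2, -1, -3/2): F = (-8.0000, -16.0000, 0.0000).
Jacobian J = [[-4·y, -4·x, -2], [4, -8·y, 0], [2·y, 2·x - 1, 0]].
At the point, J = [[4.0000, 8.0000, -2.0000], [4.0000, 8.0000, 0.0000], [-2.0000, -5.0000, 0.0000]] (det J = 8.0000).
Solving J·Δ = −F gives Δ = (20.0000, -8.0000, 4.0000).
Then the next iterate is (x, y, z)₁ = (18.0000, -9.0000, 2.5000).

(18.0000, -9.0000, 2.5000)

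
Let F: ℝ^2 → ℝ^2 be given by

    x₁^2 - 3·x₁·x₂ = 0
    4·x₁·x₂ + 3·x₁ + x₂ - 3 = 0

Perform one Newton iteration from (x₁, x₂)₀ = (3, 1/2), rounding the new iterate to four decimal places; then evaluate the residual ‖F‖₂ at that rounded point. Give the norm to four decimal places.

At (3, 1/2): F = (4.5000, 12.5000).
Jacobian J = [[2·x₁ - 3·x₂, -3·x₁], [4·x₂ + 3, 4·x₁ + 1]].
At the point, J = [[4.5000, -9.0000], [5.0000, 13.0000]] (det J = 103.5000).
Solving J·Δ = −F gives Δ = (-1.6522, -0.3261).
Then the next iterate is (x₁, x₂)₁ = (1.3478, 0.1739).
Re-evaluating at (1.3478, 0.1739): F = (1.113418, 2.154830), so ‖F‖₂ = 2.4255.

2.4255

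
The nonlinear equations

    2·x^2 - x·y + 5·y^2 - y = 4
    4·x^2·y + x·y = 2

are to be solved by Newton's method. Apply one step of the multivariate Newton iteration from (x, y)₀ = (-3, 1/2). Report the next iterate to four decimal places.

At (-3, 1/2): F = (16.2500, 14.5000).
Jacobian J = [[4·x - y, -x + 10·y - 1], [8·x·y + y, 4·x^2 + x]].
At the point, J = [[-12.5000, 7.0000], [-11.5000, 33.0000]] (det J = -332.0000).
Solving J·Δ = −F gives Δ = (1.3095, 0.0169).
Then the next iterate is (x, y)₁ = (-1.6905, 0.5169).

(-1.6905, 0.5169)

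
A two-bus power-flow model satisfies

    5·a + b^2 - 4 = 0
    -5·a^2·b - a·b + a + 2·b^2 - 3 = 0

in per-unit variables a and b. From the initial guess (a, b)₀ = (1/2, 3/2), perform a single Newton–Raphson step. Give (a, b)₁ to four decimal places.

At (1/2, 3/2): F = (0.7500, -0.6250).
Jacobian J = [[5, 2·b], [-10·a·b - b + 1, -5·a^2 - a + 4·b]].
At the point, J = [[5.0000, 3.0000], [-8.0000, 4.2500]] (det J = 45.2500).
Solving J·Δ = −F gives Δ = (-0.1119, -0.0635).
Then the next iterate is (a, b)₁ = (0.3881, 1.4365).

(0.3881, 1.4365)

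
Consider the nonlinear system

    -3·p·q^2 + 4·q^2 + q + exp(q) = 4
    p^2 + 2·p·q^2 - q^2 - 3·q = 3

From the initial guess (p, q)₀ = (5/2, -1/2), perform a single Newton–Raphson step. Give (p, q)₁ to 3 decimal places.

At (5/2, -1/2): F = (-4.76847, 5.750).
Jacobian J = [[-3·q^2, -6·p·q + 8·q + exp(q) + 1], [2·p + 2·q^2, 4·p·q - 2·q - 3]].
At the point, J = [[-0.750, 5.10653], [5.500, -7.000]] (det J = -22.83592).
Solving J·Δ = −F gives Δ = (0.176, 0.960).
Then the next iterate is (p, q)₁ = (2.676, 0.460).

(2.676, 0.460)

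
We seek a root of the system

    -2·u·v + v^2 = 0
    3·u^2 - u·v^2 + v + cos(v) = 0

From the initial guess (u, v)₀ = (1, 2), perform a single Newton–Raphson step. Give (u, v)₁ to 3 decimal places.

(1.100, 2.201)

At (1, 2): F = (0.000, 0.58385).
Jacobian J = [[-2·v, -2·u + 2·v], [6·u - v^2, -2·u·v - sin(v) + 1]].
At the point, J = [[-4.000, 2.000], [2.000, -3.90930]] (det J = 11.63719).
Solving J·Δ = −F gives Δ = (0.100, 0.201).
Then the next iterate is (u, v)₁ = (1.100, 2.201).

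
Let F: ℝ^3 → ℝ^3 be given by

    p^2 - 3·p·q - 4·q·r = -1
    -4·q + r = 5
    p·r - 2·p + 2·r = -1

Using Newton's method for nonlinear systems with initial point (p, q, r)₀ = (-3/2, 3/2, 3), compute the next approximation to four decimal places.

At (-3/2, 3/2, 3): F = (-8.0000, -8.0000, 5.5000).
Jacobian J = [[2·p - 3·q, -3·p - 4·r, -4·q], [0, -4, 1], [r - 2, 0, p + 2]].
At the point, J = [[-7.5000, -7.5000, -6.0000], [0.0000, -4.0000, 1.0000], [1.0000, 0.0000, 0.5000]] (det J = -16.5000).
Solving J·Δ = −F gives Δ = (-11.3485, 0.9242, 11.6970).
Then the next iterate is (p, q, r)₁ = (-12.8485, 2.4242, 14.6970).

(-12.8485, 2.4242, 14.6970)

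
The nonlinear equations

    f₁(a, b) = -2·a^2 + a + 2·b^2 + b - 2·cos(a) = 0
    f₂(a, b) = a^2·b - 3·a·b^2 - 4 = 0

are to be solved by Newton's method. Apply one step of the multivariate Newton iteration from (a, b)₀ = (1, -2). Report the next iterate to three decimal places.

(0.419, -1.331)

At (1, -2): F = (3.91940, -18.000).
Jacobian J = [[-4·a + 2·sin(a) + 1, 4·b + 1], [2·a·b - 3·b^2, a^2 - 6·a·b]].
At the point, J = [[-1.31706, -7.000], [-16.000, 13.000]] (det J = -129.12175).
Solving J·Δ = −F gives Δ = (-0.581, 0.669).
Then the next iterate is (a, b)₁ = (0.419, -1.331).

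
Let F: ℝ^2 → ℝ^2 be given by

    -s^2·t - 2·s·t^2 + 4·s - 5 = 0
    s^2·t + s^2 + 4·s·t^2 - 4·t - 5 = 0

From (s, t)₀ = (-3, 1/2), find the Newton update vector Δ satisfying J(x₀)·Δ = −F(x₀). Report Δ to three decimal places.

(2.165, -1.975)

At (-3, 1/2): F = (-20.000, 3.500).
Jacobian J = [[-2·s·t - 2·t^2 + 4, -s^2 - 4·s·t], [2·s·t + 2·s + 4·t^2, s^2 + 8·s·t - 4]].
At the point, J = [[6.500, -3.000], [-8.000, -7.000]] (det J = -69.500).
Solving J·Δ = −F gives Δ = (2.165, -1.975).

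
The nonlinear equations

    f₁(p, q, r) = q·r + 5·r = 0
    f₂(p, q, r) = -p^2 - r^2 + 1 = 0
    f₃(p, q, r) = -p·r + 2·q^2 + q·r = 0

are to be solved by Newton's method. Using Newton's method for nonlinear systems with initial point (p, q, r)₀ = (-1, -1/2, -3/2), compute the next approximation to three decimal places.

At (-1, -1/2, -3/2): F = (-6.750, -2.250, -0.250).
Jacobian J = [[0, r, q + 5], [-2·p, 0, -2·r], [-r, 4·q + r, -p + q]].
At the point, J = [[0.000, -1.500, 4.500], [2.000, 0.000, 3.000], [1.500, -3.500, 0.500]] (det J = -36.750).
Solving J·Δ = −F gives Δ = (-0.980, -0.291, 1.403).
Then the next iterate is (p, q, r)₁ = (-1.980, -0.791, -0.097).

(-1.980, -0.791, -0.097)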